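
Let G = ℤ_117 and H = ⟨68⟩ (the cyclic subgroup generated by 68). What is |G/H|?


|⟨68⟩| = n / gcd(68, 117) = 117 / 1 = 117
H is normal (ℤ_117 is abelian).
|G/H| = |G| / |H| = 117 / 117 = 1

|G/H| = 1


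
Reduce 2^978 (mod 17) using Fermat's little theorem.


Fermat's little theorem: if p is prime and gcd(a,p)=1, then a^(p-1) ≡ 1 (mod p)
p = 17 is prime, gcd(2,17) = 1
Reduce exponent: 978 mod 16 = 2
So 2^978 ≡ 2^2 (mod 17)
2^2 mod 17 = 4

2^978 ≡ 4 (mod 17)


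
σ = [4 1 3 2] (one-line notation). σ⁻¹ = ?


To find σ⁻¹, swap domain and range:
σ(1) = 4 → σ⁻¹(4) = 1
σ(2) = 1 → σ⁻¹(1) = 2
σ(3) = 3 → σ⁻¹(3) = 3
σ(4) = 2 → σ⁻¹(2) = 4

σ⁻¹ = [2 4 3 1]


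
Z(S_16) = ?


Z(G) = {g ∈ G | gx = xg for all x ∈ G}
S_n is non-abelian for n ≥ 3; Z(S_16) is trivial

Z(S_16) = {e}


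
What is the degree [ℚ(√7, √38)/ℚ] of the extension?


[ℚ(√7,√38):ℚ] = [ℚ(√7,√38):ℚ(√7)]·[ℚ(√7):ℚ] = 2·2 = 4

[ℚ(√7, √38)/ℚ] = 4


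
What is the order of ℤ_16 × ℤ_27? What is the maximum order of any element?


|ℤ_16 × ℤ_27| = 16 × 27 = 432
Max element order = lcm(16,27) = 432
Cyclic? Yes (gcd=1)

|ℤ_16×ℤ_27| = 432, max element order = 432


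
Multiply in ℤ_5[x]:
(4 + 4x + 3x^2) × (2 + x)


Expand and collect like terms; reduce coefficients mod 5:
x^0: 4·2 = 8 ≡ 3 (mod 5)
x^1: 4·1 + 4·2 = 12 ≡ 2 (mod 5)
x^2: 4·1 + 3·2 = 10 ≡ 0 (mod 5)
x^3: 3·1 = 3 ≡ 3 (mod 5)
Result: 3 + 2x + 3x^3

f · g = 3 + 2x + 3x^3


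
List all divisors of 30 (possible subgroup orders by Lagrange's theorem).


Lagrange's theorem: |H| divides |G|
|G| = 30
Divisors of 30: 1, 2, 3, 5, 6, 10, 15, 30

Possible subgroup orders: {1, 2, 3, 5, 6, 10, 15, 30}


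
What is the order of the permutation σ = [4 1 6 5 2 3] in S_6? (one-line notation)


Cycle decomposition: (1 4 5 2) (3 6)
Cycle lengths: 4, 2
Order = lcm(4, 2) = 4

ord(σ) = 4


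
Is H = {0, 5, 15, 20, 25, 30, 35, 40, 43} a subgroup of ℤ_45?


Subgroup test for H = {0, 5, 15, 20, 25, 30, 35, 40, 43} in (ℤ_45, +):
(1) 0 ∈ H? Yes
(2) Closure: for all a,b ∈ H, (a+b) mod 45 ∈ H? No  [counterexample: 5 + 5 = 10 ∉ H]
(3) Inverses: for all a ∈ H, -a mod 45 ∈ H? No

No, H is not a subgroup of ℤ_45


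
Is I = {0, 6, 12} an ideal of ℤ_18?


Check ideal conditions for I = {0, 6, 12} in ℤ_18:
(1) I is an additive subgroup? Yes
(2) For r ∈ ℤ_18 and a ∈ I: r·a ∈ I? Yes

Yes, I is an ideal of ℤ_18


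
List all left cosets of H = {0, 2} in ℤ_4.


H = {0, 2}, |H| = 2
Number of cosets = |G|/|H| = 4/2 = 2
0 + H = {0, 2}
1 + H = {1, 3}

Cosets: 0+H={0,2}; 1+H={1,3}


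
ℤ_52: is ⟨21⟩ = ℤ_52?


g generates ℤ_n iff gcd(g, n) = 1
gcd(21, 52) = 1
Since gcd = 1, 21 is a generator.

Yes, 21 generates ℤ_52


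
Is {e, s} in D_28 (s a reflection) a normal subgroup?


H = {e, s} in D_28 (s a reflection)
r·s·r⁻¹ = sr⁻² ≠ s for n ≥ 3, so {e, s} is not closed under conjugation

No, not a normal subgroup


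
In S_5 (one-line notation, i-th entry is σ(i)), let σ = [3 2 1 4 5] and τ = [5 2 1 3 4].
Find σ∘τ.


σ∘τ: apply τ first, then σ
1 →τ 5 →σ 5
2 →τ 2 →σ 2
3 →τ 1 →σ 3
4 →τ 3 →σ 1
5 →τ 4 →σ 4

σ∘τ = [5 2 3 1 4]


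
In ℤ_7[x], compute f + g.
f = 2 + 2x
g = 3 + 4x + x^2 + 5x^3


Add coefficients mod 7:
x^0: 2 + 3 = 5 (mod 7)
x^1: 2 + 4 = 6 (mod 7)
x^2: 0 + 1 = 1 (mod 7)
x^3: 0 + 5 = 5 (mod 7)
Result: 5 + 6x + x^2 + 5x^3

f + g = 5 + 6x + x^2 + 5x^3


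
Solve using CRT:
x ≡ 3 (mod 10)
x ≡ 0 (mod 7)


m₁ = 10, m₂ = 7, gcd = 1, so CRT applies. M = m₁·m₂ = 70
Let M₁ = M/m₁ = 7, M₂ = M/m₂ = 10
Find y₁ ≡ M₁⁻¹ (mod m₁): 7⁻¹ ≡ 3 (mod 10)
Find y₂ ≡ M₂⁻¹ (mod m₂): 10⁻¹ ≡ 5 (mod 7)
x = a₁·M₁·y₁ + a₂·M₂·y₂ = 3·7·3 + 0·10·5 = 63
Reduce mod 70: x ≡ 63
Check: 63 mod 10 = 3 ✓, 63 mod 7 = 0 ✓

x ≡ 63 (mod 70)


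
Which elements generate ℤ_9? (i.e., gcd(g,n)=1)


g generates ℤ_n iff gcd(g,n) = 1
Checking each g ∈ {1,...,8}:
gcd(1,9) = 1
gcd(2,9) = 1
gcd(3,9) = 3
gcd(4,9) = 1
gcd(5,9) = 1
gcd(6,9) = 3
gcd(7,9) = 1
gcd(8,9) = 1
Generators: {1, 2, 4, 5, 7, 8}
Number of generators = φ(9) = 6

Generators of ℤ_9 = {1, 2, 4, 5, 7, 8}


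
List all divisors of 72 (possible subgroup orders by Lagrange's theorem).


Lagrange's theorem: |H| divides |G|
|G| = 72
Divisors of 72: 1, 2, 3, 4, 6, 8, 9, 12, 18, 24, 36, 72

Possible subgroup orders: {1, 2, 3, 4, 6, 8, 9, 12, 18, 24, 36, 72}


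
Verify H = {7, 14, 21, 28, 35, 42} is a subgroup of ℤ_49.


Subgroup test for H = {7, 14, 21, 28, 35, 42} in (ℤ_49, +):
(1) 0 ∈ H? No
(2) Closure: for all a,b ∈ H, (a+b) mod 49 ∈ H? No  [counterexample: 7 + 42 = 0 ∉ H]
(3) Inverses: for all a ∈ H, -a mod 49 ∈ H? Yes

No, H is not a subgroup of ℤ_49


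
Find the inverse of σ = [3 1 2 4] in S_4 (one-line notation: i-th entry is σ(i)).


To find σ⁻¹, swap domain and range:
σ(1) = 3 → σ⁻¹(3) = 1
σ(2) = 1 → σ⁻¹(1) = 2
σ(3) = 2 → σ⁻¹(2) = 3
σ(4) = 4 → σ⁻¹(4) = 4

σ⁻¹ = [2 3 1 4]


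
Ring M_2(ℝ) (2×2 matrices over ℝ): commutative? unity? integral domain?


Matrix multiplication is non-commutative for n ≥ 2; the identity matrix I is the unity; singular matrices give zero divisors, so not an integral domain
Commutative: No
Integral domain: No
Has unity: Yes

M_2(ℝ) (2×2 matrices over ℝ): Commutative=No, Unity=Yes


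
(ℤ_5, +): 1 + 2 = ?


Operation: addition mod 5
1 + 2 = (a + b) mod 5 with a = 1, b = 2

1 + 2 = 3


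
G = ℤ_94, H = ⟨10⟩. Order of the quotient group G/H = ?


|⟨10⟩| = n / gcd(10, 94) = 94 / 2 = 47
H is normal (ℤ_94 is abelian).
|G/H| = |G| / |H| = 94 / 47 = 2

|G/H| = 2


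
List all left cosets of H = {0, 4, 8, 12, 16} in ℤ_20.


H = {0, 4, 8, 12, 16}, |H| = 5
Number of cosets = |G|/|H| = 20/5 = 4
0 + H = {0, 4, 8, 12, 16}
1 + H = {1, 5, 9, 13, 17}
2 + H = {2, 6, 10, 14, 18}
3 + H = {3, 7, 11, 15, 19}

Cosets: 0+H={0,4,8,12,16}; 1+H={1,5,9,13,17}; 2+H={2,6,10,14,18}; 3+H={3,7,11,15,19}


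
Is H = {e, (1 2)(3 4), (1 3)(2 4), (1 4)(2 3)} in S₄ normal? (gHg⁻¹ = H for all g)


H = {e, (1 2)(3 4), (1 3)(2 4), (1 4)(2 3)} in S₄
This is the Klein four-group V₄; it is normal in S₄ (it is a union of conjugacy classes)

Yes, normal subgroup


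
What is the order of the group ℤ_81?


ℤ_n has n elements.

|ℤ_81| = 81


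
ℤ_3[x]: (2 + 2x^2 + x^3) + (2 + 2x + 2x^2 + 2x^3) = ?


Add coefficients mod 3:
x^0: 2 + 2 = 1 (mod 3)
x^1: 0 + 2 = 2 (mod 3)
x^2: 2 + 2 = 1 (mod 3)
x^3: 1 + 2 = 0 (mod 3)
Result: 1 + 2x + x^2

f + g = 1 + 2x + x^2


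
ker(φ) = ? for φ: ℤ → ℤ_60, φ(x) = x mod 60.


Kernel = preimage of identity
ker(φ) = {x ∈ ℤ : x ≡ 0 (mod 60)} = 60ℤ = {0, ±60, ±120, ...}

ker(φ) = 60ℤ


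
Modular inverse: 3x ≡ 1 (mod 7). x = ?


Use the extended Euclidean algorithm to write 1 = 3·s + 7·t; then s mod 7 is the inverse.
Euclidean algorithm:
  3 = 0·7 + 3
  7 = 2·3 + 1
  3 = 3·1 + 0
gcd(3,7) = 1
Back-substitution gives: 3·(-2) + 7·(1) = 1
So 3⁻¹ ≡ -2 ≡ 5 (mod 7)
Check: 3 × 5 = 15 ≡ 1 (mod 7) ✓

3⁻¹ ≡ 5 (mod 7)


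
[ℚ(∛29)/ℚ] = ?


∛29 has minimal polynomial x³ - 29 (irreducible over ℚ since 29 is not a perfect cube)

[ℚ(∛29)/ℚ] = 3


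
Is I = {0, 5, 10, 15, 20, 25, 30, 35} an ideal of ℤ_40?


Check ideal conditions for I = {0, 5, 10, 15, 20, 25, 30, 35} in ℤ_40:
(1) I is an additive subgroup? Yes
(2) For r ∈ ℤ_40 and a ∈ I: r·a ∈ I? Yes

Yes, I is an ideal of ℤ_40


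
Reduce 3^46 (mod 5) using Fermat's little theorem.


Fermat's little theorem: if p is prime and gcd(a,p)=1, then a^(p-1) ≡ 1 (mod p)
p = 5 is prime, gcd(3,5) = 1
Reduce exponent: 46 mod 4 = 2
So 3^46 ≡ 3^2 (mod 5)
3^2 mod 5 = 4

3^46 ≡ 4 (mod 5)


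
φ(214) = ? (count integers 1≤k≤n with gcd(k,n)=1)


Factor n: 214 = 2 × 107
φ(n) = n · ∏(1 - 1/p) over distinct primes p | n
φ(214) = 214 · (1 - 1/2) · (1 - 1/107) = 106

φ(214) = 106


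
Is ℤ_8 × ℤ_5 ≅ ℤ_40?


Comparing ℤ_8 × ℤ_5 and ℤ_40:
gcd(8,5) = 1, so ℤ_8 × ℤ_5 ≅ ℤ_40 (CRT)

Yes, ℤ_8 × ℤ_5 ≅ ℤ_40


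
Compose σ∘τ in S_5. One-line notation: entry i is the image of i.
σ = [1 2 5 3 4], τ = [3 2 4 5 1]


σ∘τ: apply τ first, then σ
1 →τ 3 →σ 5
2 →τ 2 →σ 2
3 →τ 4 →σ 3
4 →τ 5 →σ 4
5 →τ 1 →σ 1

σ∘τ = [5 2 3 4 1]


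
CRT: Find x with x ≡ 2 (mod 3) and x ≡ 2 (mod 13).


m₁ = 3, m₂ = 13, gcd = 1, so CRT applies. M = m₁·m₂ = 39
Let M₁ = M/m₁ = 13, M₂ = M/m₂ = 3
Find y₁ ≡ M₁⁻¹ (mod m₁): 13⁻¹ ≡ 1 (mod 3)
Find y₂ ≡ M₂⁻¹ (mod m₂): 3⁻¹ ≡ 9 (mod 13)
x = a₁·M₁·y₁ + a₂·M₂·y₂ = 2·13·1 + 2·3·9 = 80
Reduce mod 39: x ≡ 2
Check: 2 mod 3 = 2 ✓, 2 mod 13 = 2 ✓

x ≡ 2 (mod 39)


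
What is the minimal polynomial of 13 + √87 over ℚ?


Let α = 13 + √87. Then α - 13 = √87, so (α - 13)² = 87, giving α² - 26α + 82 = 0. Degree 2 and α ∉ ℚ, so this is the minimal polynomial.

Minimal polynomial: x² - 26x + 82


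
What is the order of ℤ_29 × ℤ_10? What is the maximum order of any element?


|ℤ_29 × ℤ_10| = 29 × 10 = 290
Max element order = lcm(29,10) = 290
Cyclic? Yes (gcd=1)

|ℤ_29×ℤ_10| = 290, max element order = 290


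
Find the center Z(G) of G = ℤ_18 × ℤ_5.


Z(G) = {g ∈ G | gx = xg for all x ∈ G}
Direct product of abelian groups is abelian, so Z(G) = G

Z(ℤ_18 × ℤ_5) = ℤ_18 × ℤ_5


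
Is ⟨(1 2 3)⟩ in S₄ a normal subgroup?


H = ⟨(1 2 3)⟩ in S₄
(1 4)(1 2 3)(1 4)⁻¹ = (4 2 3) ∉ ⟨(1 2 3)⟩

No, not a normal subgroup


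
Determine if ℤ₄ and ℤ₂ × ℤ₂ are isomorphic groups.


Comparing ℤ₄ and ℤ₂ × ℤ₂:
ℤ₄ has an element of order 4; ℤ₂×ℤ₂ has exponent 2

No, ℤ₄ ≇ ℤ₂ × ℤ₂


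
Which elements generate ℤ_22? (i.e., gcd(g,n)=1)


g generates ℤ_n iff gcd(g,n) = 1
Prime factors of 22: 2, 11
Generators are g ∈ {1,...,21} not divisible by any of these primes.
Generators: {1, 3, 5, 7, 9, 13, 15, 17, 19, 21}
Number of generators = φ(22) = 10

Generators of ℤ_22 = {1, 3, 5, 7, 9, 13, 15, 17, 19, 21}


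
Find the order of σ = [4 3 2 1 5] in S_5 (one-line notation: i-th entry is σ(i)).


Cycle decomposition: (1 4) (2 3)
Cycle lengths: 2, 2
Order = lcm(2, 2) = 2

ord(σ) = 2


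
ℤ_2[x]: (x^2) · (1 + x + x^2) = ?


Expand and collect like terms; reduce coefficients mod 2:
x^0: 0·1 = 0 ≡ 0 (mod 2)
x^1: 0·1 + 0·1 = 0 ≡ 0 (mod 2)
x^2: 0·1 + 0·1 + 1·1 = 1 ≡ 1 (mod 2)
x^3: 0·1 + 1·1 = 1 ≡ 1 (mod 2)
x^4: 1·1 = 1 ≡ 1 (mod 2)
Result: x^2 + x^3 + x^4

f · g = x^2 + x^3 + x^4


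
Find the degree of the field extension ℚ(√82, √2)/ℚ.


[ℚ(√82,√2):ℚ] = [ℚ(√82,√2):ℚ(√82)]·[ℚ(√82):ℚ] = 2·2 = 4

[ℚ(√82, √2)/ℚ] = 4


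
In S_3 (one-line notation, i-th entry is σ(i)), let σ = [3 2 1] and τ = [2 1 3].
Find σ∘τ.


σ∘τ: apply τ first, then σ
1 →τ 2 →σ 2
2 →τ 1 →σ 3
3 →τ 3 →σ 1

σ∘τ = [2 3 1]


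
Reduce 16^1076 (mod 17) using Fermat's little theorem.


Fermat's little theorem: if p is prime and gcd(a,p)=1, then a^(p-1) ≡ 1 (mod p)
p = 17 is prime, gcd(16,17) = 1
Reduce exponent: 1076 mod 16 = 4
So 16^1076 ≡ 16^4 (mod 17)
16^4 mod 17 = 1

16^1076 ≡ 1 (mod 17)


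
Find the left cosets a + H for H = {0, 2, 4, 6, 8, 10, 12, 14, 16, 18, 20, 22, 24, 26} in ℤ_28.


H = {0, 2, 4, 6, 8, 10, 12, 14, 16, 18, 20, 22, 24, 26}, |H| = 14
Number of cosets = |G|/|H| = 28/14 = 2
0 + H = {0, 2, 4, 6, 8, 10, 12, 14, 16, 18, 20, 22, 24, 26}
1 + H = {1, 3, 5, 7, 9, 11, 13, 15, 17, 19, 21, 23, 25, 27}

Cosets: 0+H={0,2,4,6,8,10,12,14,16,18,20,22,24,26}; 1+H={1,3,5,7,9,11,13,15,17,19,21,23,25,27}


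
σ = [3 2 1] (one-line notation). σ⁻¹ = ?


To find σ⁻¹, swap domain and range:
σ(1) = 3 → σ⁻¹(3) = 1
σ(2) = 2 → σ⁻¹(2) = 2
σ(3) = 1 → σ⁻¹(1) = 3

σ⁻¹ = [3 2 1]


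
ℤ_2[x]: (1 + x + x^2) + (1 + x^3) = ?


Add coefficients mod 2:
x^0: 1 + 1 = 0 (mod 2)
x^1: 1 + 0 = 1 (mod 2)
x^2: 1 + 0 = 1 (mod 2)
x^3: 0 + 1 = 1 (mod 2)
Result: x + x^2 + x^3

f + g = x + x^2 + x^3


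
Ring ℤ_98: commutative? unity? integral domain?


ℤ_98 is a commutative ring with unity 1; 98 = 2×49 is composite, so 2·49 ≡ 0 gives zero divisors (not an integral domain)
Commutative: Yes
Integral domain: No
Has unity: Yes

ℤ_98: Commutative=Yes, Unity=Yes


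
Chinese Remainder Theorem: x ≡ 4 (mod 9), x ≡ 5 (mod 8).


m₁ = 9, m₂ = 8, gcd = 1, so CRT applies. M = m₁·m₂ = 72
Let M₁ = M/m₁ = 8, M₂ = M/m₂ = 9
Find y₁ ≡ M₁⁻¹ (mod m₁): 8⁻¹ ≡ 8 (mod 9)
Find y₂ ≡ M₂⁻¹ (mod m₂): 9⁻¹ ≡ 1 (mod 8)
x = a₁·M₁·y₁ + a₂·M₂·y₂ = 4·8·8 + 5·9·1 = 301
Reduce mod 72: x ≡ 13
Check: 13 mod 9 = 4 ✓, 13 mod 8 = 5 ✓

x ≡ 13 (mod 72)


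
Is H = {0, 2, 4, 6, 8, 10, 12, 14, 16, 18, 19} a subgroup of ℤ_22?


Subgroup test for H = {0, 2, 4, 6, 8, 10, 12, 14, 16, 18, 19} in (ℤ_22, +):
(1) 0 ∈ H? Yes
(2) Closure: for all a,b ∈ H, (a+b) mod 22 ∈ H? No  [counterexample: 2 + 18 = 20 ∉ H]
(3) Inverses: for all a ∈ H, -a mod 22 ∈ H? No

No, H is not a subgroup of ℤ_22


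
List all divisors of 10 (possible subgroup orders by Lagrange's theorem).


Lagrange's theorem: |H| divides |G|
|G| = 10
Divisors of 10: 1, 2, 5, 10

Possible subgroup orders: {1, 2, 5, 10}


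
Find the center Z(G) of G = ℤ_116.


Z(G) = {g ∈ G | gx = xg for all x ∈ G}
ℤ_116 is abelian, so Z(G) = G

Z(ℤ_116) = ℤ_116


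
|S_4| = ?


|S_n| = n! (number of permutations of n symbols)
|S_4| = 4! = 24

|S_4| = 24


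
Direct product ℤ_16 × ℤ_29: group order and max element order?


|ℤ_16 × ℤ_29| = 16 × 29 = 464
Max element order = lcm(16,29) = 464
Cyclic? Yes (gcd=1)

|ℤ_16×ℤ_29| = 464, max element order = 464


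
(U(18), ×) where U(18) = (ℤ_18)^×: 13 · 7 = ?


Operation: multiplication mod 18
13 · 7 = (a × b) mod 18 with a = 13, b = 7

13 · 7 = 1


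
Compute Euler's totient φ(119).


Factor n: 119 = 7 × 17
φ(n) = n · ∏(1 - 1/p) over distinct primes p | n
φ(119) = 119 · (1 - 1/7) · (1 - 1/17) = 96

φ(119) = 96


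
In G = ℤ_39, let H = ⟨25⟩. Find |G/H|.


|⟨25⟩| = n / gcd(25, 39) = 39 / 1 = 39
H is normal (ℤ_39 is abelian).
|G/H| = |G| / |H| = 39 / 39 = 1

|G/H| = 1


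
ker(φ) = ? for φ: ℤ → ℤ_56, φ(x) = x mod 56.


Kernel = preimage of identity
ker(φ) = {x ∈ ℤ : x ≡ 0 (mod 56)} = 56ℤ = {0, ±56, ±112, ...}

ker(φ) = 56ℤ


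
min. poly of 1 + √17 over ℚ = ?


Let α = 1 + √17. Then α - 1 = √17, so (α - 1)² = 17, giving α² - 2α - 16 = 0. Degree 2 and α ∉ ℚ, so this is the minimal polynomial.

Minimal polynomial: x² - 2x - 16


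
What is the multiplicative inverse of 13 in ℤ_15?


Use the extended Euclidean algorithm to write 1 = 13·s + 15·t; then s mod 15 is the inverse.
Euclidean algorithm:
  13 = 0·15 + 13
  15 = 1·13 + 2
  13 = 6·2 + 1
  2 = 2·1 + 0
gcd(13,15) = 1
Back-substitution gives: 13·(7) + 15·(-6) = 1
So 13⁻¹ ≡ 7 ≡ 7 (mod 15)
Check: 13 × 7 = 91 ≡ 1 (mod 15) ✓

13⁻¹ ≡ 7 (mod 15)


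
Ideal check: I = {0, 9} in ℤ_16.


Check ideal conditions for I = {0, 9} in ℤ_16:
(1) I is an additive subgroup? No
(2) For r ∈ ℤ_16 and a ∈ I: r·a ∈ I? No  [counterexample: r=2, a=9, r·a mod 16 = 2 ∉ I]

No, I is not an ideal of ℤ_16


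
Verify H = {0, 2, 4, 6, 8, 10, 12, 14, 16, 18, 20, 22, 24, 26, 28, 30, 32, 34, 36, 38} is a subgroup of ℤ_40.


Subgroup test for H = {0, 2, 4, 6, 8, 10, 12, 14, 16, 18, 20, 22, 24, 26, 28, 30, 32, 34, 36, 38} in (ℤ_40, +):
(1) 0 ∈ H? Yes
(2) Closure: for all a,b ∈ H, (a+b) mod 40 ∈ H? Yes
(3) Inverses: for all a ∈ H, -a mod 40 ∈ H? Yes

Yes, H is a subgroup of ℤ_40


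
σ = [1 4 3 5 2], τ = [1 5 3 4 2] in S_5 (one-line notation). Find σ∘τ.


σ∘τ: apply τ first, then σ
1 →τ 1 →σ 1
2 →τ 5 →σ 2
3 →τ 3 →σ 3
4 →τ 4 →σ 5
5 →τ 2 →σ 4

σ∘τ = [1 2 3 5 4]


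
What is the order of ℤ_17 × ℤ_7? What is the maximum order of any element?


|ℤ_17 × ℤ_7| = 17 × 7 = 119
Max element order = lcm(17,7) = 119
Cyclic? Yes (gcd=1)

|ℤ_17×ℤ_7| = 119, max element order = 119


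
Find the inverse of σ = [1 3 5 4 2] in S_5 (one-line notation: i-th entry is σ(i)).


To find σ⁻¹, swap domain and range:
σ(1) = 1 → σ⁻¹(1) = 1
σ(2) = 3 → σ⁻¹(3) = 2
σ(3) = 5 → σ⁻¹(5) = 3
σ(4) = 4 → σ⁻¹(4) = 4
σ(5) = 2 → σ⁻¹(2) = 5

σ⁻¹ = [1 5 2 4 3]


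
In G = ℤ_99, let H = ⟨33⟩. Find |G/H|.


|⟨33⟩| = n / gcd(33, 99) = 99 / 33 = 3
H is normal (ℤ_99 is abelian).
|G/H| = |G| / |H| = 99 / 3 = 33

|G/H| = 33


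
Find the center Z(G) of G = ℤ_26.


Z(G) = {g ∈ G | gx = xg for all x ∈ G}
ℤ_26 is abelian, so Z(G) = G

Z(ℤ_26) = ℤ_26


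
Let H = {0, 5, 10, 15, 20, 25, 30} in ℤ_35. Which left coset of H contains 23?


23 + H = {23 + h (mod 35) : h ∈ H}
23+0=23, 23+5=28, 23+10=33, 23+15=3, 23+20=8, 23+25=13, 23+30=18
23 + H = {3, 8, 13, 18, 23, 28, 33} = 3 + H

23 + H = {3, 8, 13, 18, 23, 28, 33}


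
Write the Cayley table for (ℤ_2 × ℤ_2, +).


Elements: {(0,0), (0,1), (1,0), (1,1)}
Operation: componentwise addition mod (2, 2)
Entry (a, b) = ((a₁+b₁) mod 2, (a₂+b₂) mod 2)

Cayley table:
      | (0,0) | (0,1) | (1,0) | (1,1)
(0,0) | (0,0) | (0,1) | (1,0) | (1,1)
(0,1) | (0,1) | (0,0) | (1,1) | (1,0)
(1,0) | (1,0) | (1,1) | (0,0) | (0,1)
(1,1) | (1,1) | (1,0) | (0,1) | (0,0)


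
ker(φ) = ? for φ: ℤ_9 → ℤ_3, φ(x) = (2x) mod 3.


Kernel = preimage of identity
ker(φ) = {x ∈ ℤ_9 : 2x ≡ 0 (mod 3)}. Since 3 | 9, φ is well-defined. The kernel is the cyclic subgroup ⟨3⟩ of ℤ_9 (order 3), i.e. {0, 3, 6}

ker(φ) = {0, 3, 6}


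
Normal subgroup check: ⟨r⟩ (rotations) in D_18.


H = ⟨r⟩ (rotations) in D_18
The rotation subgroup ⟨r⟩ has index 2 in D_18, so it is normal

Yes, normal subgroup


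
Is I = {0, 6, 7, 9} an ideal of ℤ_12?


Check ideal conditions for I = {0, 6, 7, 9} in ℤ_12:
(1) I is an additive subgroup? No
(2) For r ∈ ℤ_12 and a ∈ I: r·a ∈ I? No  [counterexample: r=2, a=7, r·a mod 12 = 2 ∉ I]

No, I is not an ideal of ℤ_12


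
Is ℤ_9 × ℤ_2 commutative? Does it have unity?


Direct product ring; commutative with unity (1,1); but (1,0)·(0,1) = (0,0) gives zero divisors, so not an integral domain
Commutative: Yes
Integral domain: No
Has unity: Yes

ℤ_9 × ℤ_2: Commutative=Yes, Unity=Yes


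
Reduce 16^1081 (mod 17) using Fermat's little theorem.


Fermat's little theorem: if p is prime and gcd(a,p)=1, then a^(p-1) ≡ 1 (mod p)
p = 17 is prime, gcd(16,17) = 1
Reduce exponent: 1081 mod 16 = 9
So 16^1081 ≡ 16^9 (mod 17)
16^9 mod 17 = 16

16^1081 ≡ 16 (mod 17)


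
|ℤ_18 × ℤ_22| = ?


|A × B| = |A| · |B|
|ℤ_18 × ℤ_22| = 18 × 22 = 396

|ℤ_18 × ℤ_22| = 396


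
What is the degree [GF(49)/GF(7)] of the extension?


GF(49) = GF(7^2), so the extension degree is 2

[GF(49)/GF(7)] = 2


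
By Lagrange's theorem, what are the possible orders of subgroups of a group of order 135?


Lagrange's theorem: |H| divides |G|
|G| = 135
Divisors of 135: 1, 3, 5, 9, 15, 27, 45, 135

Possible subgroup orders: {1, 3, 5, 9, 15, 27, 45, 135}


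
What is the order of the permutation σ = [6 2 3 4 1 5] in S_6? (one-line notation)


Cycle decomposition: (1 6 5)
Cycle lengths: 3
Order = lcm(3) = 3

ord(σ) = 3


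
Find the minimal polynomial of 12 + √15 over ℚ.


Let α = 12 + √15. Then α - 12 = √15, so (α - 12)² = 15, giving α² - 24α + 129 = 0. Degree 2 and α ∉ ℚ, so this is the minimal polynomial.

Minimal polynomial: x² - 24x + 129


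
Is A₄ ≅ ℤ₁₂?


Comparing A₄ and ℤ₁₂:
A₄ is non-abelian, ℤ₁₂ is abelian

No, A₄ ≇ ℤ₁₂


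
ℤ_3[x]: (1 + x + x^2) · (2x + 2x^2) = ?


Expand and collect like terms; reduce coefficients mod 3:
x^0: 1·0 = 0 ≡ 0 (mod 3)
x^1: 1·2 + 1·0 = 2 ≡ 2 (mod 3)
x^2: 1·2 + 1·2 + 1·0 = 4 ≡ 1 (mod 3)
x^3: 1·2 + 1·2 = 4 ≡ 1 (mod 3)
x^4: 1·2 = 2 ≡ 2 (mod 3)
Result: 2x + x^2 + x^3 + 2x^4

f · g = 2x + x^2 + x^3 + 2x^4


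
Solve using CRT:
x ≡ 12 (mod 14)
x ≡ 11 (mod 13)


m₁ = 14, m₂ = 13, gcd = 1, so CRT applies. M = m₁·m₂ = 182
Let M₁ = M/m₁ = 13, M₂ = M/m₂ = 14
Find y₁ ≡ M₁⁻¹ (mod m₁): 13⁻¹ ≡ 13 (mod 14)
Find y₂ ≡ M₂⁻¹ (mod m₂): 14⁻¹ ≡ 1 (mod 13)
x = a₁·M₁·y₁ + a₂·M₂·y₂ = 12·13·13 + 11·14·1 = 2182
Reduce mod 182: x ≡ 180
Check: 180 mod 14 = 12 ✓, 180 mod 13 = 11 ✓

x ≡ 180 (mod 182)


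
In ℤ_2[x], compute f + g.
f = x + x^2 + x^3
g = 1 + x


Add coefficients mod 2:
x^0: 0 + 1 = 1 (mod 2)
x^1: 1 + 1 = 0 (mod 2)
x^2: 1 + 0 = 1 (mod 2)
x^3: 1 + 0 = 1 (mod 2)
Result: 1 + x^2 + x^3

f + g = 1 + x^2 + x^3


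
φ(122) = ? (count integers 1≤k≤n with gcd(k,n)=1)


Factor n: 122 = 2 × 61
φ(n) = n · ∏(1 - 1/p) over distinct primes p | n
φ(122) = 122 · (1 - 1/2) · (1 - 1/61) = 60

φ(122) = 60


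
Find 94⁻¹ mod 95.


Use the extended Euclidean algorithm to write 1 = 94·s + 95·t; then s mod 95 is the inverse.
Euclidean algorithm:
  94 = 0·95 + 94
  95 = 1·94 + 1
  94 = 94·1 + 0
gcd(94,95) = 1
Back-substitution gives: 94·(-1) + 95·(1) = 1
So 94⁻¹ ≡ -1 ≡ 94 (mod 95)
Check: 94 × 94 = 8836 ≡ 1 (mod 95) ✓

94⁻¹ ≡ 94 (mod 95)


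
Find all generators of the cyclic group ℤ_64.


g generates ℤ_n iff gcd(g,n) = 1
Prime factors of 64: 2
Generators are g ∈ {1,...,63} not divisible by any of these primes.
Generators: {1, 3, 5, 7, 9, 11, 13, 15, 17, 19, 21, 23, 25, 27, 29, 31, 33, 35, 37, 39, 41, 43, 45, 47, 49, 51, 53, 55, 57, 59, 61, 63}
Number of generators = φ(64) = 32

Generators of ℤ_64 = {1, 3, 5, 7, 9, 11, 13, 15, 17, 19, 21, 23, 25, 27, 29, 31, 33, 35, 37, 39, 41, 43, 45, 47, 49, 51, 53, 55, 57, 59, 61, 63}


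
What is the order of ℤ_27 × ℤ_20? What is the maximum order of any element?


|ℤ_27 × ℤ_20| = 27 × 20 = 540
Max element order = lcm(27,20) = 540
Cyclic? Yes (gcd=1)

|ℤ_27×ℤ_20| = 540, max element order = 540


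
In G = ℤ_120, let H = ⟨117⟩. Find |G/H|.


|⟨117⟩| = n / gcd(117, 120) = 120 / 3 = 40
H is normal (ℤ_120 is abelian).
|G/H| = |G| / |H| = 120 / 40 = 3

|G/H| = 3


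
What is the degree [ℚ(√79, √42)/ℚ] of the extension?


[ℚ(√79,√42):ℚ] = [ℚ(√79,√42):ℚ(√79)]·[ℚ(√79):ℚ] = 2·2 = 4

[ℚ(√79, √42)/ℚ] = 4


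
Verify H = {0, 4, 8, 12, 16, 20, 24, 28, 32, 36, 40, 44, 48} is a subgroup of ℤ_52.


Subgroup test for H = {0, 4, 8, 12, 16, 20, 24, 28, 32, 36, 40, 44, 48} in (ℤ_52, +):
(1) 0 ∈ H? Yes
(2) Closure: for all a,b ∈ H, (a+b) mod 52 ∈ H? Yes
(3) Inverses: for all a ∈ H, -a mod 52 ∈ H? Yes

Yes, H is a subgroup of ℤ_52


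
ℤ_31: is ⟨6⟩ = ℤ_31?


g generates ℤ_n iff gcd(g, n) = 1
gcd(6, 31) = 1
Since gcd = 1, 6 is a generator.

Yes, 6 generates ℤ_31


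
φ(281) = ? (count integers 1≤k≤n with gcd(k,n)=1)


Factor n: 281 = 281
φ(n) = n · ∏(1 - 1/p) over distinct primes p | n
φ(281) = 281 · (1 - 1/281) = 280

φ(281) = 280


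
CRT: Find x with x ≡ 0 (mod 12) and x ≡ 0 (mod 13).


m₁ = 12, m₂ = 13, gcd = 1, so CRT applies. M = m₁·m₂ = 156
Let M₁ = M/m₁ = 13, M₂ = M/m₂ = 12
Find y₁ ≡ M₁⁻¹ (mod m₁): 13⁻¹ ≡ 1 (mod 12)
Find y₂ ≡ M₂⁻¹ (mod m₂): 12⁻¹ ≡ 12 (mod 13)
x = a₁·M₁·y₁ + a₂·M₂·y₂ = 0·13·1 + 0·12·12 = 0
Reduce mod 156: x ≡ 0
Check: 0 mod 12 = 0 ✓, 0 mod 13 = 0 ✓

x ≡ 0 (mod 156)


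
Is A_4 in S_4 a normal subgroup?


H = A_4 in S_4
A_4 has index 2 in S_4, and every subgroup of index 2 is normal

Yes, normal subgroup


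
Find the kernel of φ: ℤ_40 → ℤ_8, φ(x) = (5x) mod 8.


Kernel = preimage of identity
ker(φ) = {x ∈ ℤ_40 : 5x ≡ 0 (mod 8)}. Since 8 | 40, φ is well-defined. The kernel is the cyclic subgroup ⟨8⟩ of ℤ_40 (order 5), i.e. {0, 8, 16, 24, 32}

ker(φ) = {0, 8, 16, 24, 32}


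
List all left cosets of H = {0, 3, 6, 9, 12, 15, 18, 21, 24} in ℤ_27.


H = {0, 3, 6, 9, 12, 15, 18, 21, 24}, |H| = 9
Number of cosets = |G|/|H| = 27/9 = 3
0 + H = {0, 3, 6, 9, 12, 15, 18, 21, 24}
1 + H = {1, 4, 7, 10, 13, 16, 19, 22, 25}
2 + H = {2, 5, 8, 11, 14, 17, 20, 23, 26}

Cosets: 0+H={0,3,6,9,12,15,18,21,24}; 1+H={1,4,7,10,13,16,19,22,25}; 2+H={2,5,8,11,14,17,20,23,26}


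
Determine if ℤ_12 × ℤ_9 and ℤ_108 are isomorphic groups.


Comparing ℤ_12 × ℤ_9 and ℤ_108:
gcd(12,9) = 3 ≠ 1. Max element order in ℤ_12×ℤ_9 is lcm(12,9) = 36 < 108, so it has no element of order 108

No, ℤ_12 × ℤ_9 ≇ ℤ_108


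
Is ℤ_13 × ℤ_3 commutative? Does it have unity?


Direct product ring; commutative with unity (1,1); but (1,0)·(0,1) = (0,0) gives zero divisors, so not an integral domain
Commutative: Yes
Integral domain: No
Has unity: Yes

ℤ_13 × ℤ_3: Commutative=Yes, Unity=Yes


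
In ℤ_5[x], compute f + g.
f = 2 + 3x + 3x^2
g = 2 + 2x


Add coefficients mod 5:
x^0: 2 + 2 = 4 (mod 5)
x^1: 3 + 2 = 0 (mod 5)
x^2: 3 + 0 = 3 (mod 5)
Result: 4 + 3x^2

f + g = 4 + 3x^2


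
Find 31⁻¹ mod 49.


Use the extended Euclidean algorithm to write 1 = 31·s + 49·t; then s mod 49 is the inverse.
Euclidean algorithm:
  31 = 0·49 + 31
  49 = 1·31 + 18
  31 = 1·18 + 13
  18 = 1·13 + 5
  13 = 2·5 + 3
  5 = 1·3 + 2
  3 = 1·2 + 1
  2 = 2·1 + 0
gcd(31,49) = 1
Back-substitution gives: 31·(19) + 49·(-12) = 1
So 31⁻¹ ≡ 19 ≡ 19 (mod 49)
Check: 31 × 19 = 589 ≡ 1 (mod 49) ✓

31⁻¹ ≡ 19 (mod 49)


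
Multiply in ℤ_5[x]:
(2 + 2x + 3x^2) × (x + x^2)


Expand and collect like terms; reduce coefficients mod 5:
x^0: 2·0 = 0 ≡ 0 (mod 5)
x^1: 2·1 + 2·0 = 2 ≡ 2 (mod 5)
x^2: 2·1 + 2·1 + 3·0 = 4 ≡ 4 (mod 5)
x^3: 2·1 + 3·1 = 5 ≡ 0 (mod 5)
x^4: 3·1 = 3 ≡ 3 (mod 5)
Result: 2x + 4x^2 + 3x^4

f · g = 2x + 4x^2 + 3x^4


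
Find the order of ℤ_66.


ℤ_n has n elements.

|ℤ_66| = 66


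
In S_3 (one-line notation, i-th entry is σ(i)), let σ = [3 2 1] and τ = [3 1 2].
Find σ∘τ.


σ∘τ: apply τ first, then σ
1 →τ 3 →σ 1
2 →τ 1 →σ 3
3 →τ 2 →σ 2

σ∘τ = [1 3 2]


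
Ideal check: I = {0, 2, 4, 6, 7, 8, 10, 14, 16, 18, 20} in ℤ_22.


Check ideal conditions for I = {0, 2, 4, 6, 7, 8, 10, 14, 16, 18, 20} in ℤ_22:
(1) I is an additive subgroup? No
(2) For r ∈ ℤ_22 and a ∈ I: r·a ∈ I? No  [counterexample: r=2, a=6, r·a mod 22 = 12 ∉ I]

No, I is not an ideal of ℤ_22


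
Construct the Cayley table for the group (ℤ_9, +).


Elements: {0, 1, 2, 3, 4, 5, 6, 7, 8}
Operation: addition mod 9
Entry (a, b) = (a + b) mod 9

Cayley table:
  | 0 | 1 | 2 | 3 | 4 | 5 | 6 | 7 | 8
0 | 0 | 1 | 2 | 3 | 4 | 5 | 6 | 7 | 8
1 | 1 | 2 | 3 | 4 | 5 | 6 | 7 | 8 | 0
2 | 2 | 3 | 4 | 5 | 6 | 7 | 8 | 0 | 1
3 | 3 | 4 | 5 | 6 | 7 | 8 | 0 | 1 | 2
4 | 4 | 5 | 6 | 7 | 8 | 0 | 1 | 2 | 3
5 | 5 | 6 | 7 | 8 | 0 | 1 | 2 | 3 | 4
6 | 6 | 7 | 8 | 0 | 1 | 2 | 3 | 4 | 5
7 | 7 | 8 | 0 | 1 | 2 | 3 | 4 | 5 | 6
8 | 8 | 0 | 1 | 2 | 3 | 4 | 5 | 6 | 7


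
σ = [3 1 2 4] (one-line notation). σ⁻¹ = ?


To find σ⁻¹, swap domain and range:
σ(1) = 3 → σ⁻¹(3) = 1
σ(2) = 1 → σ⁻¹(1) = 2
σ(3) = 2 → σ⁻¹(2) = 3
σ(4) = 4 → σ⁻¹(4) = 4

σ⁻¹ = [2 3 1 4]


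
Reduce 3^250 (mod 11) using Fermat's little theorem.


Fermat's little theorem: if p is prime and gcd(a,p)=1, then a^(p-1) ≡ 1 (mod p)
p = 11 is prime, gcd(3,11) = 1
Reduce exponent: 250 mod 10 = 0
So 3^250 ≡ 3^0 (mod 11)
3^0 = 1

3^250 ≡ 1 (mod 11)


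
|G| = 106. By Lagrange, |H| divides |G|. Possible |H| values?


Lagrange's theorem: |H| divides |G|
|G| = 106
Divisors of 106: 1, 2, 53, 106

Possible subgroup orders: {1, 2, 53, 106}


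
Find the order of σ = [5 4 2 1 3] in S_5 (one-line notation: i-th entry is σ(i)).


Cycle decomposition: (1 5 3 2 4)
Cycle lengths: 5
Order = lcm(5) = 5

ord(σ) = 5


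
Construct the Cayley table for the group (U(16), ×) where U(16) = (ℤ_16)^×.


Elements: {1, 3, 5, 7, 9, 11, 13, 15}
Operation: multiplication mod 16
Entry (a, b) = (a × b) mod 16

Cayley table:
   |  1 |  3 |  5 |  7 |  9 | 11 | 13 | 15
 1 |  1 |  3 |  5 |  7 |  9 | 11 | 13 | 15
 3 |  3 |  9 | 15 |  5 | 11 |  1 |  7 | 13
 5 |  5 | 15 |  9 |  3 | 13 |  7 |  1 | 11
 7 |  7 |  5 |  3 |  1 | 15 | 13 | 11 |  9
 9 |  9 | 11 | 13 | 15 |  1 |  3 |  5 |  7
11 | 11 |  1 |  7 | 13 |  3 |  9 | 15 |  5
13 | 13 |  7 |  1 | 11 |  5 | 15 |  9 |  3
15 | 15 | 13 | 11 |  9 |  7 |  5 |  3 |  1


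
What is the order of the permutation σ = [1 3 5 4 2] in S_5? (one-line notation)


Cycle decomposition: (2 3 5)
Cycle lengths: 3
Order = lcm(3) = 3

ord(σ) = 3


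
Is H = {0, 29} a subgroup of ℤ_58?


Subgroup test for H = {0, 29} in (ℤ_58, +):
(1) 0 ∈ H? Yes
(2) Closure: for all a,b ∈ H, (a+b) mod 58 ∈ H? Yes
(3) Inverses: for all a ∈ H, -a mod 58 ∈ H? Yes

Yes, H is a subgroup of ℤ_58


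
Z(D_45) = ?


Z(G) = {g ∈ G | gx = xg for all x ∈ G}
For odd n, Z(D_n) = {e}: no nontrivial rotation commutes with all reflections

Z(D_45) = {e}


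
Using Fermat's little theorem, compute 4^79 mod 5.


Fermat's little theorem: if p is prime and gcd(a,p)=1, then a^(p-1) ≡ 1 (mod p)
p = 5 is prime, gcd(4,5) = 1
Reduce exponent: 79 mod 4 = 3
So 4^79 ≡ 4^3 (mod 5)
4^3 mod 5 = 4

4^79 ≡ 4 (mod 5)


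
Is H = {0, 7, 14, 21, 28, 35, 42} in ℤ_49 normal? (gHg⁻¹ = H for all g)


H = {0, 7, 14, 21, 28, 35, 42} in ℤ_49
ℤ_49 is abelian; every subgroup of an abelian group is normal

Yes, normal subgroup


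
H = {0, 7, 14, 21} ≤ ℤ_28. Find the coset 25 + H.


25 + H = {25 + h (mod 28) : h ∈ H}
25+0=25, 25+7=4, 25+14=11, 25+21=18
25 + H = {4, 11, 18, 25} = 4 + H

25 + H = {4, 11, 18, 25}


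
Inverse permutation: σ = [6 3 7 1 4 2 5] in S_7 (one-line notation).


To find σ⁻¹, swap domain and range:
σ(1) = 6 → σ⁻¹(6) = 1
σ(2) = 3 → σ⁻¹(3) = 2
σ(3) = 7 → σ⁻¹(7) = 3
σ(4) = 1 → σ⁻¹(1) = 4
σ(5) = 4 → σ⁻¹(4) = 5
σ(6) = 2 → σ⁻¹(2) = 6
σ(7) = 5 → σ⁻¹(5) = 7

σ⁻¹ = [4 6 2 5 7 1 3]


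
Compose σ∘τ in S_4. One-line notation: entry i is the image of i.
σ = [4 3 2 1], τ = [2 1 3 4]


σ∘τ: apply τ first, then σ
1 →τ 2 →σ 3
2 →τ 1 →σ 4
3 →τ 3 →σ 2
4 →τ 4 →σ 1

σ∘τ = [3 4 2 1]


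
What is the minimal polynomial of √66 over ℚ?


√66 satisfies x² - 66 = 0, irreducible over ℚ since 66 is squarefree

Minimal polynomial: x² - 66


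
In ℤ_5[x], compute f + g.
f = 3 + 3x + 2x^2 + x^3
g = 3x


Add coefficients mod 5:
x^0: 3 + 0 = 3 (mod 5)
x^1: 3 + 3 = 1 (mod 5)
x^2: 2 + 0 = 2 (mod 5)
x^3: 1 + 0 = 1 (mod 5)
Result: 3 + x + 2x^2 + x^3

f + g = 3 + x + 2x^2 + x^3


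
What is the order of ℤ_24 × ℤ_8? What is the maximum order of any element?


|ℤ_24 × ℤ_8| = 24 × 8 = 192
Max element order = lcm(24,8) = 24
Cyclic? No (gcd=8)

|ℤ_24×ℤ_8| = 192, max element order = 24


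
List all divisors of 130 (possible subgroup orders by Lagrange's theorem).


Lagrange's theorem: |H| divides |G|
|G| = 130
Divisors of 130: 1, 2, 5, 10, 13, 26, 65, 130

Possible subgroup orders: {1, 2, 5, 10, 13, 26, 65, 130}


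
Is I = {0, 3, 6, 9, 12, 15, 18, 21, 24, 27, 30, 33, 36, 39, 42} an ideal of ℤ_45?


Check ideal conditions for I = {0, 3, 6, 9, 12, 15, 18, 21, 24, 27, 30, 33, 36, 39, 42} in ℤ_45:
(1) I is an additive subgroup? Yes
(2) For r ∈ ℤ_45 and a ∈ I: r·a ∈ I? Yes

Yes, I is an ideal of ℤ_45


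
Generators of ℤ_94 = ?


g generates ℤ_n iff gcd(g,n) = 1
Prime factors of 94: 2, 47
Generators are g ∈ {1,...,93} not divisible by any of these primes.
Generators: {1, 3, 5, 7, 9, 11, 13, 15, 17, 19, 21, 23, 25, 27, 29, 31, 33, 35, 37, 39, 41, 43, 45, 49, 51, 53, 55, 57, 59, 61, 63, 65, 67, 69, 71, 73, 75, 77, 79, 81, 83, 85, 87, 89, 91, 93}
Number of generators = φ(94) = 46

Generators of ℤ_94 = {1, 3, 5, 7, 9, 11, 13, 15, 17, 19, 21, 23, 25, 27, 29, 31, 33, 35, 37, 39, 41, 43, 45, 49, 51, 53, 55, 57, 59, 61, 63, 65, 67, 69, 71, 73, 75, 77, 79, 81, 83, 85, 87, 89, 91, 93}


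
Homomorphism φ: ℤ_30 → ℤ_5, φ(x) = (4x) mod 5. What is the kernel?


Kernel = preimage of identity
ker(φ) = {x ∈ ℤ_30 : 4x ≡ 0 (mod 5)}. Since 5 | 30, φ is well-defined. The kernel is the cyclic subgroup ⟨5⟩ of ℤ_30 (order 6), i.e. {0, 5, 10, 15, 20, 25}

ker(φ) = {0, 5, 10, 15, 20, 25}


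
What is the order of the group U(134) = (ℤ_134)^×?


U(n) is the group of units mod n; |U(n)| = φ(n)
|U(134)| = φ(134) = 66

|U(134) = (ℤ_134)^×| = 66


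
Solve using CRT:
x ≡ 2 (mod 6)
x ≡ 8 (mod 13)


m₁ = 6, m₂ = 13, gcd = 1, so CRT applies. M = m₁·m₂ = 78
Let M₁ = M/m₁ = 13, M₂ = M/m₂ = 6
Find y₁ ≡ M₁⁻¹ (mod m₁): 13⁻¹ ≡ 1 (mod 6)
Find y₂ ≡ M₂⁻¹ (mod m₂): 6⁻¹ ≡ 11 (mod 13)
x = a₁·M₁·y₁ + a₂·M₂·y₂ = 2·13·1 + 8·6·11 = 554
Reduce mod 78: x ≡ 8
Check: 8 mod 6 = 2 ✓, 8 mod 13 = 8 ✓

x ≡ 8 (mod 78)


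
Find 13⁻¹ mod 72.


Use the extended Euclidean algorithm to write 1 = 13·s + 72·t; then s mod 72 is the inverse.
Euclidean algorithm:
  13 = 0·72 + 13
  72 = 5·13 + 7
  13 = 1·7 + 6
  7 = 1·6 + 1
  6 = 6·1 + 0
gcd(13,72) = 1
Back-substitution gives: 13·(-11) + 72·(2) = 1
So 13⁻¹ ≡ -11 ≡ 61 (mod 72)
Check: 13 × 61 = 793 ≡ 1 (mod 72) ✓

13⁻¹ ≡ 61 (mod 72)


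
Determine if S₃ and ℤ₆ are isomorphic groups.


Comparing S₃ and ℤ₆:
S₃ is non-abelian, ℤ₆ is abelian

No, S₃ ≇ ℤ₆


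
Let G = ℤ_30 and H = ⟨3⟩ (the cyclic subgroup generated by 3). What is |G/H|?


|⟨3⟩| = n / gcd(3, 30) = 30 / 3 = 10
H is normal (ℤ_30 is abelian).
|G/H| = |G| / |H| = 30 / 10 = 3

|G/H| = 3


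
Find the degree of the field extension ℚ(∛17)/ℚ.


∛17 has minimal polynomial x³ - 17 (irreducible over ℚ since 17 is not a perfect cube)

[ℚ(∛17)/ℚ] = 3


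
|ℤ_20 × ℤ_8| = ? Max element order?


|ℤ_20 × ℤ_8| = 20 × 8 = 160
Max element order = lcm(20,8) = 40
Cyclic? No (gcd=4)

|ℤ_20×ℤ_8| = 160, max element order = 40


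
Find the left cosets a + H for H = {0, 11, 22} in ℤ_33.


H = {0, 11, 22}, |H| = 3
Number of cosets = |G|/|H| = 33/3 = 11
0 + H = {0, 11, 22}
1 + H = {1, 12, 23}
2 + H = {2, 13, 24}
3 + H = {3, 14, 25}
4 + H = {4, 15, 26}
5 + H = {5, 16, 27}
6 + H = {6, 17, 28}
7 + H = {7, 18, 29}
8 + H = {8, 19, 30}
9 + H = {9, 20, 31}
10 + H = {10, 21, 32}

Cosets: 0+H={0,11,22}; 1+H={1,12,23}; 2+H={2,13,24}; 3+H={3,14,25}; 4+H={4,15,26}; 5+H={5,16,27}; 6+H={6,17,28}; 7+H={7,18,29}; 8+H={8,19,30}; 9+H={9,20,31}; 10+H={10,21,32}


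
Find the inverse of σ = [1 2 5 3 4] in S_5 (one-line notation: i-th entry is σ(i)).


To find σ⁻¹, swap domain and range:
σ(1) = 1 → σ⁻¹(1) = 1
σ(2) = 2 → σ⁻¹(2) = 2
σ(3) = 5 → σ⁻¹(5) = 3
σ(4) = 3 → σ⁻¹(3) = 4
σ(5) = 4 → σ⁻¹(4) = 5

σ⁻¹ = [1 2 4 5 3]


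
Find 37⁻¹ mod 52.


Use the extended Euclidean algorithm to write 1 = 37·s + 52·t; then s mod 52 is the inverse.
Euclidean algorithm:
  37 = 0·52 + 37
  52 = 1·37 + 15
  37 = 2·15 + 7
  15 = 2·7 + 1
  7 = 7·1 + 0
gcd(37,52) = 1
Back-substitution gives: 37·(-7) + 52·(5) = 1
So 37⁻¹ ≡ -7 ≡ 45 (mod 52)
Check: 37 × 45 = 1665 ≡ 1 (mod 52) ✓

37⁻¹ ≡ 45 (mod 52)


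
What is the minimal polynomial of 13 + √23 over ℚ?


Let α = 13 + √23. Then α - 13 = √23, so (α - 13)² = 23, giving α² - 26α + 146 = 0. Degree 2 and α ∉ ℚ, so this is the minimal polynomial.

Minimal polynomial: x² - 26x + 146


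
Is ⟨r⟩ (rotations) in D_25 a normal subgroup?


H = ⟨r⟩ (rotations) in D_25
The rotation subgroup ⟨r⟩ has index 2 in D_25, so it is normal

Yes, normal subgroup


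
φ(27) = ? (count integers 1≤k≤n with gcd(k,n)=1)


φ(n) = count of k ∈ {1,...,n} with gcd(k,n)=1
Coprimes to 27: {1, 2, 4, 5, 7, 8, 10, 11, 13, 14, 16, 17, 19, 20, 22, 23, 25, 26}
Count: 18

φ(27) = 18


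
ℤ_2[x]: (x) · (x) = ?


Expand and collect like terms; reduce coefficients mod 2:
x^0: 0·0 = 0 ≡ 0 (mod 2)
x^1: 0·1 + 1·0 = 0 ≡ 0 (mod 2)
x^2: 1·1 = 1 ≡ 1 (mod 2)
Result: x^2

f · g = x^2


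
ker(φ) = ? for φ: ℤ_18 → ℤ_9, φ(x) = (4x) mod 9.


Kernel = preimage of identity
ker(φ) = {x ∈ ℤ_18 : 4x ≡ 0 (mod 9)}. Since 9 | 18, φ is well-defined. The kernel is the cyclic subgroup ⟨9⟩ of ℤ_18 (order 2), i.e. {0, 9}

ker(φ) = {0, 9}


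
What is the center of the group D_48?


Z(G) = {g ∈ G | gx = xg for all x ∈ G}
For even n, Z(D_n) = {e, r^(n/2)}: the 180° rotation r^24 commutes with every reflection and rotation

Z(D_48) = {e, r^24}


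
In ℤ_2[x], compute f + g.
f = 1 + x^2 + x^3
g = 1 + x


Add coefficients mod 2:
x^0: 1 + 1 = 0 (mod 2)
x^1: 0 + 1 = 1 (mod 2)
x^2: 1 + 0 = 1 (mod 2)
x^3: 1 + 0 = 1 (mod 2)
Result: x + x^2 + x^3

f + g = x + x^2 + x^3


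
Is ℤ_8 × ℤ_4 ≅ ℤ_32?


Comparing ℤ_8 × ℤ_4 and ℤ_32:
gcd(8,4) = 4 ≠ 1. Max element order in ℤ_8×ℤ_4 is lcm(8,4) = 8 < 32, so it has no element of order 32

No, ℤ_8 × ℤ_4 ≇ ℤ_32


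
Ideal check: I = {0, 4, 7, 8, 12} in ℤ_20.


Check ideal conditions for I = {0, 4, 7, 8, 12} in ℤ_20:
(1) I is an additive subgroup? No
(2) For r ∈ ℤ_20 and a ∈ I: r·a ∈ I? No  [counterexample: r=2, a=7, r·a mod 20 = 14 ∉ I]

No, I is not an ideal of ℤ_20


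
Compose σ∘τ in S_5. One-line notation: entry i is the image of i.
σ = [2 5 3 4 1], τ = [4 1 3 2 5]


σ∘τ: apply τ first, then σ
1 →τ 4 →σ 4
2 →τ 1 →σ 2
3 →τ 3 →σ 3
4 →τ 2 →σ 5
5 →τ 5 →σ 1

σ∘τ = [4 2 3 5 1]


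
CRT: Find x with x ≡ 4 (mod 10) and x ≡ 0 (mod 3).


m₁ = 10, m₂ = 3, gcd = 1, so CRT applies. M = m₁·m₂ = 30
Let M₁ = M/m₁ = 3, M₂ = M/m₂ = 10
Find y₁ ≡ M₁⁻¹ (mod m₁): 3⁻¹ ≡ 7 (mod 10)
Find y₂ ≡ M₂⁻¹ (mod m₂): 10⁻¹ ≡ 1 (mod 3)
x = a₁·M₁·y₁ + a₂·M₂·y₂ = 4·3·7 + 0·10·1 = 84
Reduce mod 30: x ≡ 24
Check: 24 mod 10 = 4 ✓, 24 mod 3 = 0 ✓

x ≡ 24 (mod 30)


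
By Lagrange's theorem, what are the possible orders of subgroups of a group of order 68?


Lagrange's theorem: |H| divides |G|
|G| = 68
Divisors of 68: 1, 2, 4, 17, 34, 68

Possible subgroup orders: {1, 2, 4, 17, 34, 68}


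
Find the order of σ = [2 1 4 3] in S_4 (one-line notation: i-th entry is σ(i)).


Cycle decomposition: (1 2) (3 4)
Cycle lengths: 2, 2
Order = lcm(2, 2) = 2

ord(σ) = 2


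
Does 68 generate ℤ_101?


g generates ℤ_n iff gcd(g, n) = 1
gcd(68, 101) = 1
Since gcd = 1, 68 is a generator.

Yes, 68 generates ℤ_101


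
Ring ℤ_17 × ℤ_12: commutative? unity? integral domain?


Direct product ring; commutative with unity (1,1); but (1,0)·(0,1) = (0,0) gives zero divisors, so not an integral domain
Commutative: Yes
Integral domain: No
Has unity: Yes

ℤ_17 × ℤ_12: Commutative=Yes, Unity=Yes
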